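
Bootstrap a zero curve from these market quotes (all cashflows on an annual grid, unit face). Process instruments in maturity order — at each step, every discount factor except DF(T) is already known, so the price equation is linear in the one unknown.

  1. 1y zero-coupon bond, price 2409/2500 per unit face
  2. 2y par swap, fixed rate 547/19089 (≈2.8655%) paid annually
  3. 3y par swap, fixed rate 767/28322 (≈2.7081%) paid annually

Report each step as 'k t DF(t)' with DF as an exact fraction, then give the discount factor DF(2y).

1 1 2409/2500
2 2 9453/10000
3 3 9233/10000
DF(2y) = 9453/10000 ≈ 0.945300

step 1 [1y] zero: DF = P = 2409/2500 ≈ 0.963600
step 2 [2y] swap r/1=547/19089: DF=(1 − 547/19089·(0.963600))/(1+547/19089) = 9453/10000 ≈ 0.945300
step 3 [3y] swap r/1=767/28322: DF=(1 − 767/28322·(0.963600+0.945300))/(1+767/28322) = 9233/10000 ≈ 0.923300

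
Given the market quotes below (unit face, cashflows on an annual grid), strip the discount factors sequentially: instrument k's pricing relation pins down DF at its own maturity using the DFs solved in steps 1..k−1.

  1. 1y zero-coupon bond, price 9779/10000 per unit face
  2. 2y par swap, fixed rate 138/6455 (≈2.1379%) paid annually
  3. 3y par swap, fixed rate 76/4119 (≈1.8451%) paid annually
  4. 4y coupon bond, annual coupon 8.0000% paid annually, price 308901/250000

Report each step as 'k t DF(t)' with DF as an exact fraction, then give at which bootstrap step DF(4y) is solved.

1 1 9779/10000
2 2 4793/5000
3 3 2367/2500
4 4 1861/2000
DF(4y) is solved at step 4

step 1 [1y] zero: DF = P = 9779/10000 ≈ 0.977900
step 2 [2y] swap r/1=138/6455: DF=(1 − 138/6455·(0.977900))/(1+138/6455) = 4793/5000 ≈ 0.958600
step 3 [3y] swap r/1=76/4119: DF=(1 − 76/4119·(0.977900+0.958600))/(1+76/4119) = 2367/2500 ≈ 0.946800
step 4 [4y] bond c/1=2/25: DF=(308901/250000 − 2/25·(0.977900+0.958600+0.946800))/(1+2/25) = 1861/2000 ≈ 0.930500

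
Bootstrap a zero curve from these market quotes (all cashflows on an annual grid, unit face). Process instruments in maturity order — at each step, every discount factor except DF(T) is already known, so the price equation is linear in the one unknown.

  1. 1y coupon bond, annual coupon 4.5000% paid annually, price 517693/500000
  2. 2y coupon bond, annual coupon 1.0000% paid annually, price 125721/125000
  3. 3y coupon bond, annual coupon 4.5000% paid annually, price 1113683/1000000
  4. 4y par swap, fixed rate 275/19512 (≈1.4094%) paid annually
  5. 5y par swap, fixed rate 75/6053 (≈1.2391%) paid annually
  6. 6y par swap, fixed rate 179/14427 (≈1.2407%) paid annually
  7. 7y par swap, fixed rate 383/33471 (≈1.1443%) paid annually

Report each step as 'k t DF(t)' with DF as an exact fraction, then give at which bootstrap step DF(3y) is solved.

1 1 2477/2500
2 2 493/500
3 3 4903/5000
4 4 189/200
5 5 47/50
6 6 2321/2500
7 7 4617/5000
DF(3y) is solved at step 3

step 1 [1y] bond c/1=9/200: DF=(517693/500000 − 9/200·(0))/(1+9/200) = 2477/2500 ≈ 0.990800
step 2 [2y] bond c/1=1/100: DF=(125721/125000 − 1/100·(0.990800))/(1+1/100) = 493/500 ≈ 0.986000
step 3 [3y] bond c/1=9/200: DF=(1113683/1000000 − 9/200·(0.990800+0.986000))/(1+9/200) = 4903/5000 ≈ 0.980600
step 4 [4y] swap r/1=275/19512: DF=(1 − 275/19512·(0.990800+0.986000+0.980600))/(1+275/19512) = 189/200 ≈ 0.945000
step 5 [5y] swap r/1=75/6053: DF=(1 − 75/6053·(0.990800+0.986000+0.980600+0.945000))/(1+75/6053) = 47/50 ≈ 0.940000
step 6 [6y] swap r/1=179/14427: DF=(1 − 179/14427·(0.990800+0.986000+0.980600+0.945000+0.940000))/(1+179/14427) = 2321/2500 ≈ 0.928400
step 7 [7y] swap r/1=383/33471: DF=(1 − 383/33471·(0.990800+0.986000+0.980600+0.945000+0.940000+0.928400))/(1+383/33471) = 4617/5000 ≈ 0.923400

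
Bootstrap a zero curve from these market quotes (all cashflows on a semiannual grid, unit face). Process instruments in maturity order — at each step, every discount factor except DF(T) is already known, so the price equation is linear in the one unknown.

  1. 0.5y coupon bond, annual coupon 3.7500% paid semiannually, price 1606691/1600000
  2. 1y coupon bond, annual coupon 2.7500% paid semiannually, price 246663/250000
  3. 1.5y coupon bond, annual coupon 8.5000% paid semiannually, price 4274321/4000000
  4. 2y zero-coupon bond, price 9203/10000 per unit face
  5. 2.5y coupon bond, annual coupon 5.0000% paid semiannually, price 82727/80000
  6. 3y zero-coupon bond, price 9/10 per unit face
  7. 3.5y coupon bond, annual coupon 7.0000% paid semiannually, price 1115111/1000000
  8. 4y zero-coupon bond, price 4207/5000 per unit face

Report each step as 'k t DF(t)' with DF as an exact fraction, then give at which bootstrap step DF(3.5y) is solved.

step 1 [0.5y] bond c/2=3/160: DF=(1606691/1600000 − 3/160·(0))/(1+3/160) = 9857/10000 ≈ 0.985700
step 2 [1y] bond c/2=11/800: DF=(246663/250000 − 11/800·(0.985700))/(1+11/800) = 9599/10000 ≈ 0.959900
step 3 [1.5y] bond c/2=17/400: DF=(4274321/4000000 − 17/400·(0.985700+0.959900))/(1+17/400) = 9457/10000 ≈ 0.945700
step 4 [2y] zero: DF = P = 9203/10000 ≈ 0.920300
step 5 [2.5y] bond c/2=1/40: DF=(82727/80000 − 1/40·(0.985700+0.959900+0.945700+0.920300))/(1+1/40) = 9159/10000 ≈ 0.915900
step 6 [3y] zero: DF = P = 9/10 ≈ 0.900000
step 7 [3.5y] bond c/2=7/200: DF=(1115111/1000000 − 7/200·(0.985700+0.959900+0.945700+0.920300+0.915900+0.900000))/(1+7/200) = 8871/10000 ≈ 0.887100
step 8 [4y] zero: DF = P = 4207/5000 ≈ 0.841400

1 1/2 9857/10000
2 1 9599/10000
3 3/2 9457/10000
4 2 9203/10000
5 5/2 9159/10000
6 3 9/10
7 7/2 8871/10000
8 4 4207/5000
DF(3.5y) is solved at step 7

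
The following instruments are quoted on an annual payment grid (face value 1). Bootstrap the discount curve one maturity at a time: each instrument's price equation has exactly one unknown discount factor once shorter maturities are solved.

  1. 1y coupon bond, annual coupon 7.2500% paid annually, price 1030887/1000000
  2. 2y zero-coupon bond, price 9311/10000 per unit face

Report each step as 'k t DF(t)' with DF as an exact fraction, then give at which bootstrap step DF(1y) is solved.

1 1 2403/2500
2 2 9311/10000
DF(1y) is solved at step 1

step 1 [1y] bond c/1=29/400: DF=(1030887/1000000 − 29/400·(0))/(1+29/400) = 2403/2500 ≈ 0.961200
step 2 [2y] zero: DF = P = 9311/10000 ≈ 0.931100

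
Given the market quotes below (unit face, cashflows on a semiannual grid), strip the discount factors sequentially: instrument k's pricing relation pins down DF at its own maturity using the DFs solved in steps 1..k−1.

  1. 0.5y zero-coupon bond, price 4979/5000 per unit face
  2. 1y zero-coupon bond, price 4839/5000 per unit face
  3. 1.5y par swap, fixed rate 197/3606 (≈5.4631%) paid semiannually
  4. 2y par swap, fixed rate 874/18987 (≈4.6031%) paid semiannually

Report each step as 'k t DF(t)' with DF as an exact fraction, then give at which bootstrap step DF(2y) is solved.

step 1 [0.5y] zero: DF = P = 4979/5000 ≈ 0.995800
step 2 [1y] zero: DF = P = 4839/5000 ≈ 0.967800
step 3 [1.5y] swap r/2=197/7212: DF=(1 − 197/7212·(0.995800+0.967800))/(1+197/7212) = 2303/2500 ≈ 0.921200
step 4 [2y] swap r/2=437/18987: DF=(1 − 437/18987·(0.995800+0.967800+0.921200))/(1+437/18987) = 4563/5000 ≈ 0.912600

1 1/2 4979/5000
2 1 4839/5000
3 3/2 2303/2500
4 2 4563/5000
DF(2y) is solved at step 4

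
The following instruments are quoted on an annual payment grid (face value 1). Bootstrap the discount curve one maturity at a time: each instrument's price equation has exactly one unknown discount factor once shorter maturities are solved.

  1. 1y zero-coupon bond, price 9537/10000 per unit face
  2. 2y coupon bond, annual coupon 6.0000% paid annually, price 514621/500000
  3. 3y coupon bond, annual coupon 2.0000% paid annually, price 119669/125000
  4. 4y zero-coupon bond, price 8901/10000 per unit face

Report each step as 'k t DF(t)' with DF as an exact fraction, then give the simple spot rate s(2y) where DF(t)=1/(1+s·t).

1 1 9537/10000
2 2 917/1000
3 3 9019/10000
4 4 8901/10000
s(2y) = (1/(917/1000) − 1)/(2) = 83/1834 ≈ 4.5256%

step 1 [1y] zero: DF = P = 9537/10000 ≈ 0.953700
step 2 [2y] bond c/1=3/50: DF=(514621/500000 − 3/50·(0.953700))/(1+3/50) = 917/1000 ≈ 0.917000
step 3 [3y] bond c/1=1/50: DF=(119669/125000 − 1/50·(0.953700+0.917000))/(1+1/50) = 9019/10000 ≈ 0.901900
step 4 [4y] zero: DF = P = 8901/10000 ≈ 0.890100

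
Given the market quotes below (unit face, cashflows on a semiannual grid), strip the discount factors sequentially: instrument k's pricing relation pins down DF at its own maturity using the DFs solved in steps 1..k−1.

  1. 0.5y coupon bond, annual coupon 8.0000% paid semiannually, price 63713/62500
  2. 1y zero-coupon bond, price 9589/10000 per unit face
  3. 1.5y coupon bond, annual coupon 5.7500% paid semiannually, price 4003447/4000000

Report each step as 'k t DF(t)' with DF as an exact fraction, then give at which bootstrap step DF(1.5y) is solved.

step 1 [0.5y] bond c/2=1/25: DF=(63713/62500 − 1/25·(0))/(1+1/25) = 4901/5000 ≈ 0.980200
step 2 [1y] zero: DF = P = 9589/10000 ≈ 0.958900
step 3 [1.5y] bond c/2=23/800: DF=(4003447/4000000 − 23/800·(0.980200+0.958900))/(1+23/800) = 9187/10000 ≈ 0.918700

1 1/2 4901/5000
2 1 9589/10000
3 3/2 9187/10000
DF(1.5y) is solved at step 3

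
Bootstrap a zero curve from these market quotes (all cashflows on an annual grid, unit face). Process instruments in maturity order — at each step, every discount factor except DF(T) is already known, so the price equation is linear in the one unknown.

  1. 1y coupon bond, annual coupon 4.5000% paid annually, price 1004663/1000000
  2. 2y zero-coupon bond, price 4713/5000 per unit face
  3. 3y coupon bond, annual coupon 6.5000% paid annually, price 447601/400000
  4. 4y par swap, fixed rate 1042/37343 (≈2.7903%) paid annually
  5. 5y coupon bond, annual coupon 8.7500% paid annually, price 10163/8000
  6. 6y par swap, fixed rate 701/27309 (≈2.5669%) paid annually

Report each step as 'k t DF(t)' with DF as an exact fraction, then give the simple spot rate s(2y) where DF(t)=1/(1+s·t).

step 1 [1y] bond c/1=9/200: DF=(1004663/1000000 − 9/200·(0))/(1+9/200) = 4807/5000 ≈ 0.961400
step 2 [2y] zero: DF = P = 4713/5000 ≈ 0.942600
step 3 [3y] bond c/1=13/200: DF=(447601/400000 − 13/200·(0.961400+0.942600))/(1+13/200) = 1869/2000 ≈ 0.934500
step 4 [4y] swap r/1=1042/37343: DF=(1 − 1042/37343·(0.961400+0.942600+0.934500))/(1+1042/37343) = 4479/5000 ≈ 0.895800
step 5 [5y] bond c/1=7/80: DF=(10163/8000 − 7/80·(0.961400+0.942600+0.934500+0.895800))/(1+7/80) = 8677/10000 ≈ 0.867700
step 6 [6y] swap r/1=701/27309: DF=(1 − 701/27309·(0.961400+0.942600+0.934500+0.895800+0.867700))/(1+701/27309) = 4299/5000 ≈ 0.859800

1 1 4807/5000
2 2 4713/5000
3 3 1869/2000
4 4 4479/5000
5 5 8677/10000
6 6 4299/5000
s(2y) = (1/(4713/5000) − 1)/(2) = 287/9426 ≈ 3.0448%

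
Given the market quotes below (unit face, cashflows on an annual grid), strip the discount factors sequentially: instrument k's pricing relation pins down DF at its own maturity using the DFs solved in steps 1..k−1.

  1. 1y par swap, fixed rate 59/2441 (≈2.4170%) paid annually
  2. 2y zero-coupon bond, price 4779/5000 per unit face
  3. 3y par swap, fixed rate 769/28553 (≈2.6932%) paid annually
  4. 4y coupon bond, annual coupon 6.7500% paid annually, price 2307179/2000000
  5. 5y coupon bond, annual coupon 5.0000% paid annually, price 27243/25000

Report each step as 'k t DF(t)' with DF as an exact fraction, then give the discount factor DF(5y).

1 1 2441/2500
2 2 4779/5000
3 3 9231/10000
4 4 9001/10000
5 5 859/1000
DF(5y) = 859/1000 ≈ 0.859000

step 1 [1y] swap r/1=59/2441: DF=(1 − 59/2441·(0))/(1+59/2441) = 2441/2500 ≈ 0.976400
step 2 [2y] zero: DF = P = 4779/5000 ≈ 0.955800
step 3 [3y] swap r/1=769/28553: DF=(1 − 769/28553·(0.976400+0.955800))/(1+769/28553) = 9231/10000 ≈ 0.923100
step 4 [4y] bond c/1=27/400: DF=(2307179/2000000 − 27/400·(0.976400+0.955800+0.923100))/(1+27/400) = 9001/10000 ≈ 0.900100
step 5 [5y] bond c/1=1/20: DF=(27243/25000 − 1/20·(0.976400+0.955800+0.923100+0.900100))/(1+1/20) = 859/1000 ≈ 0.859000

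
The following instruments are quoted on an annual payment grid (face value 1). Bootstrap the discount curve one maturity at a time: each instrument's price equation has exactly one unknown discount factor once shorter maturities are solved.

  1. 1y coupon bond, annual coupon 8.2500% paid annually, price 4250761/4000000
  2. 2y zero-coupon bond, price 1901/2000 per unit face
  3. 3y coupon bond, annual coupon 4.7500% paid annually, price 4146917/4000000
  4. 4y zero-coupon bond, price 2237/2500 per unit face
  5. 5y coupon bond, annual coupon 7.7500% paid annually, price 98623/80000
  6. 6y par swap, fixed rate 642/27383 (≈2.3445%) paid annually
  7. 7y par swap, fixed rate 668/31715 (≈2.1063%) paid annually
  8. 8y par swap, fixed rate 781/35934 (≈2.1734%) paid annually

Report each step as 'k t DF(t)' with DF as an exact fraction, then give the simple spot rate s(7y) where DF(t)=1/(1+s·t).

step 1 [1y] bond c/1=33/400: DF=(4250761/4000000 − 33/400·(0))/(1+33/400) = 9817/10000 ≈ 0.981700
step 2 [2y] zero: DF = P = 1901/2000 ≈ 0.950500
step 3 [3y] bond c/1=19/400: DF=(4146917/4000000 − 19/400·(0.981700+0.950500))/(1+19/400) = 9021/10000 ≈ 0.902100
step 4 [4y] zero: DF = P = 2237/2500 ≈ 0.894800
step 5 [5y] bond c/1=31/400: DF=(98623/80000 − 31/400·(0.981700+0.950500+0.902100+0.894800))/(1+31/400) = 8759/10000 ≈ 0.875900
step 6 [6y] swap r/1=642/27383: DF=(1 − 642/27383·(0.981700+0.950500+0.902100+0.894800+0.875900))/(1+642/27383) = 2179/2500 ≈ 0.871600
step 7 [7y] swap r/1=668/31715: DF=(1 − 668/31715·(0.981700+0.950500+0.902100+0.894800+0.875900+0.871600))/(1+668/31715) = 1083/1250 ≈ 0.866400
step 8 [8y] swap r/1=781/35934: DF=(1 − 781/35934·(0.981700+0.950500+0.902100+0.894800+0.875900+0.871600+0.866400))/(1+781/35934) = 4219/5000 ≈ 0.843800

1 1 9817/10000
2 2 1901/2000
3 3 9021/10000
4 4 2237/2500
5 5 8759/10000
6 6 2179/2500
7 7 1083/1250
8 8 4219/5000
s(7y) = (1/(1083/1250) − 1)/(7) = 167/7581 ≈ 2.2029%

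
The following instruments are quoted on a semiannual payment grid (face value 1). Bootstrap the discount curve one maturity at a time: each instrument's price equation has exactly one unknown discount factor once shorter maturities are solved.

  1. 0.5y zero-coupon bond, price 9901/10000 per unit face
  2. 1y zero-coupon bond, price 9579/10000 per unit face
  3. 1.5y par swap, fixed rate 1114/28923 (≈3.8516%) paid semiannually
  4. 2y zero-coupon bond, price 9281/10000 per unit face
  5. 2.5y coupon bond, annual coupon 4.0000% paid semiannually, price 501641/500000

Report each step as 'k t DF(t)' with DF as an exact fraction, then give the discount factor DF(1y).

step 1 [0.5y] zero: DF = P = 9901/10000 ≈ 0.990100
step 2 [1y] zero: DF = P = 9579/10000 ≈ 0.957900
step 3 [1.5y] swap r/2=557/28923: DF=(1 − 557/28923·(0.990100+0.957900))/(1+557/28923) = 9443/10000 ≈ 0.944300
step 4 [2y] zero: DF = P = 9281/10000 ≈ 0.928100
step 5 [2.5y] bond c/2=1/50: DF=(501641/500000 − 1/50·(0.990100+0.957900+0.944300+0.928100))/(1+1/50) = 9087/10000 ≈ 0.908700

1 1/2 9901/10000
2 1 9579/10000
3 3/2 9443/10000
4 2 9281/10000
5 5/2 9087/10000
DF(1y) = 9579/10000 ≈ 0.957900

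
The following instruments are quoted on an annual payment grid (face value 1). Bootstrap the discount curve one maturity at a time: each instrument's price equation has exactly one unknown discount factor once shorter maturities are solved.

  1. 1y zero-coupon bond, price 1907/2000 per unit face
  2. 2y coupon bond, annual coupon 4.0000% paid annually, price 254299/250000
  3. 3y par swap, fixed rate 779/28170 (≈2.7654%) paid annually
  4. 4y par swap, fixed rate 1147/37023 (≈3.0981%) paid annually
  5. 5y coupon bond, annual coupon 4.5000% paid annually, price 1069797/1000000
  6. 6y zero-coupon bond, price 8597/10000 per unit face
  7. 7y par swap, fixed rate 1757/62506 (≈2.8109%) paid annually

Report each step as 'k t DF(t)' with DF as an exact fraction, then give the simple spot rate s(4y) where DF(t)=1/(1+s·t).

step 1 [1y] zero: DF = P = 1907/2000 ≈ 0.953500
step 2 [2y] bond c/1=1/25: DF=(254299/250000 − 1/25·(0.953500))/(1+1/25) = 4707/5000 ≈ 0.941400
step 3 [3y] swap r/1=779/28170: DF=(1 − 779/28170·(0.953500+0.941400))/(1+779/28170) = 9221/10000 ≈ 0.922100
step 4 [4y] swap r/1=1147/37023: DF=(1 − 1147/37023·(0.953500+0.941400+0.922100))/(1+1147/37023) = 8853/10000 ≈ 0.885300
step 5 [5y] bond c/1=9/200: DF=(1069797/1000000 − 9/200·(0.953500+0.941400+0.922100+0.885300))/(1+9/200) = 8643/10000 ≈ 0.864300
step 6 [6y] zero: DF = P = 8597/10000 ≈ 0.859700
step 7 [7y] swap r/1=1757/62506: DF=(1 − 1757/62506·(0.953500+0.941400+0.922100+0.885300+0.864300+0.859700))/(1+1757/62506) = 8243/10000 ≈ 0.824300

1 1 1907/2000
2 2 4707/5000
3 3 9221/10000
4 4 8853/10000
5 5 8643/10000
6 6 8597/10000
7 7 8243/10000
s(4y) = (1/(8853/10000) − 1)/(4) = 1147/35412 ≈ 3.2390%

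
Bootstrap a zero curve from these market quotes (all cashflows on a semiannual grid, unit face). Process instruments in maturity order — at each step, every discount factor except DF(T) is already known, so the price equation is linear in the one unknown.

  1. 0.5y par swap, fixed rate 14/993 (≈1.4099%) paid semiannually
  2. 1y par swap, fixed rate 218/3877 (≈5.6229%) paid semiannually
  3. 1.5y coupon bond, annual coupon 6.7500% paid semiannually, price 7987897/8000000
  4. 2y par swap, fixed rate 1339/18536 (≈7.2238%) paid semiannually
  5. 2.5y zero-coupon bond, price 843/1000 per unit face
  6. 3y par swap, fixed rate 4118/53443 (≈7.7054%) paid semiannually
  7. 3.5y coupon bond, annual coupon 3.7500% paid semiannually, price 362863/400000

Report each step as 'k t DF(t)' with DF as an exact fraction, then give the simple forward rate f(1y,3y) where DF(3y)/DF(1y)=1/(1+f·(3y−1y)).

1 1/2 993/1000
2 1 1891/2000
3 3/2 4513/5000
4 2 8661/10000
5 5/2 843/1000
6 3 7941/10000
7 7/2 7921/10000
f(1y,3y) = ((1891/2000)/(7941/10000) − 1)/(2) = 757/7941 ≈ 9.5328%

step 1 [0.5y] swap r/2=7/993: DF=(1 − 7/993·(0))/(1+7/993) = 993/1000 ≈ 0.993000
step 2 [1y] swap r/2=109/3877: DF=(1 − 109/3877·(0.993000))/(1+109/3877) = 1891/2000 ≈ 0.945500
step 3 [1.5y] bond c/2=27/800: DF=(7987897/8000000 − 27/800·(0.993000+0.945500))/(1+27/800) = 4513/5000 ≈ 0.902600
step 4 [2y] swap r/2=1339/37072: DF=(1 − 1339/37072·(0.993000+0.945500+0.902600))/(1+1339/37072) = 8661/10000 ≈ 0.866100
step 5 [2.5y] zero: DF = P = 843/1000 ≈ 0.843000
step 6 [3y] swap r/2=2059/53443: DF=(1 − 2059/53443·(0.993000+0.945500+0.902600+0.866100+0.843000))/(1+2059/53443) = 7941/10000 ≈ 0.794100
step 7 [3.5y] bond c/2=3/160: DF=(362863/400000 − 3/160·(0.993000+0.945500+0.902600+0.866100+0.843000+0.794100))/(1+3/160) = 7921/10000 ≈ 0.792100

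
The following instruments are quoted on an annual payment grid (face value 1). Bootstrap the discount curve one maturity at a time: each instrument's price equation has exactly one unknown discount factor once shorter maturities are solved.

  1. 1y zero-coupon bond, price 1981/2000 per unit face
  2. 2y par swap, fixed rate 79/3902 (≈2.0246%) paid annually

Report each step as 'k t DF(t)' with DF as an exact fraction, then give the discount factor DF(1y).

1 1 1981/2000
2 2 1921/2000
DF(1y) = 1981/2000 ≈ 0.990500

step 1 [1y] zero: DF = P = 1981/2000 ≈ 0.990500
step 2 [2y] swap r/1=79/3902: DF=(1 − 79/3902·(0.990500))/(1+79/3902) = 1921/2000 ≈ 0.960500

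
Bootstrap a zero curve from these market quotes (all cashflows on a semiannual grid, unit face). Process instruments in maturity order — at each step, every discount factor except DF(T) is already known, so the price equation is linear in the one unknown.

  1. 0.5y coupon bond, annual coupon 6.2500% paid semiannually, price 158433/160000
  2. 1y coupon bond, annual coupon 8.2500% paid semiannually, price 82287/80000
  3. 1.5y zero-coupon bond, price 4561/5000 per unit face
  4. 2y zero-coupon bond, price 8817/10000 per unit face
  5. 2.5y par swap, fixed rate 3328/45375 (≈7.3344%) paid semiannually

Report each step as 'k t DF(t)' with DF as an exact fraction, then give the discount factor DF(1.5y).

1 1/2 4801/5000
2 1 4749/5000
3 3/2 4561/5000
4 2 8817/10000
5 5/2 521/625
DF(1.5y) = 4561/5000 ≈ 0.912200

step 1 [0.5y] bond c/2=1/32: DF=(158433/160000 − 1/32·(0))/(1+1/32) = 4801/5000 ≈ 0.960200
step 2 [1y] bond c/2=33/800: DF=(82287/80000 − 33/800·(0.960200))/(1+33/800) = 4749/5000 ≈ 0.949800
step 3 [1.5y] zero: DF = P = 4561/5000 ≈ 0.912200
step 4 [2y] zero: DF = P = 8817/10000 ≈ 0.881700
step 5 [2.5y] swap r/2=1664/45375: DF=(1 − 1664/45375·(0.960200+0.949800+0.912200+0.881700))/(1+1664/45375) = 521/625 ≈ 0.833600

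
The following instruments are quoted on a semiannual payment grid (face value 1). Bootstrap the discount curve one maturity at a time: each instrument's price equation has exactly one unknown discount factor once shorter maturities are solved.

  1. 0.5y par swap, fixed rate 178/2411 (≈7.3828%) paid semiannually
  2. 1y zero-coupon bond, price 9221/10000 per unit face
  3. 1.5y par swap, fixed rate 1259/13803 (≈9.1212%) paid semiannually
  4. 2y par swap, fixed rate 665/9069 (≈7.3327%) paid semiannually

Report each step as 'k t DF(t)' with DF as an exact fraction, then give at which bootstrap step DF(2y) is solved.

1 1/2 2411/2500
2 1 9221/10000
3 3/2 8741/10000
4 2 867/1000
DF(2y) is solved at step 4

step 1 [0.5y] swap r/2=89/2411: DF=(1 − 89/2411·(0))/(1+89/2411) = 2411/2500 ≈ 0.964400
step 2 [1y] zero: DF = P = 9221/10000 ≈ 0.922100
step 3 [1.5y] swap r/2=1259/27606: DF=(1 − 1259/27606·(0.964400+0.922100))/(1+1259/27606) = 8741/10000 ≈ 0.874100
step 4 [2y] swap r/2=665/18138: DF=(1 − 665/18138·(0.964400+0.922100+0.874100))/(1+665/18138) = 867/1000 ≈ 0.867000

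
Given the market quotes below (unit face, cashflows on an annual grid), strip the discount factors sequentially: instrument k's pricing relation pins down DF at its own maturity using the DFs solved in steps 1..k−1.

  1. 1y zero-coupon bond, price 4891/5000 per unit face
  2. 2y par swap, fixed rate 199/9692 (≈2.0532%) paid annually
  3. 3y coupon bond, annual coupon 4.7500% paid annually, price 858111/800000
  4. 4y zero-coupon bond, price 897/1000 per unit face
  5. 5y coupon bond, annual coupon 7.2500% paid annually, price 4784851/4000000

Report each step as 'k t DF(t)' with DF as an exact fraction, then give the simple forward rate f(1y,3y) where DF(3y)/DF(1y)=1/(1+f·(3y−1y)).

step 1 [1y] zero: DF = P = 4891/5000 ≈ 0.978200
step 2 [2y] swap r/1=199/9692: DF=(1 − 199/9692·(0.978200))/(1+199/9692) = 4801/5000 ≈ 0.960200
step 3 [3y] bond c/1=19/400: DF=(858111/800000 − 19/400·(0.978200+0.960200))/(1+19/400) = 9361/10000 ≈ 0.936100
step 4 [4y] zero: DF = P = 897/1000 ≈ 0.897000
step 5 [5y] bond c/1=29/400: DF=(4784851/4000000 − 29/400·(0.978200+0.960200+0.936100+0.897000))/(1+29/400) = 2151/2500 ≈ 0.860400

1 1 4891/5000
2 2 4801/5000
3 3 9361/10000
4 4 897/1000
5 5 2151/2500
f(1y,3y) = ((4891/5000)/(9361/10000) − 1)/(2) = 421/18722 ≈ 2.2487%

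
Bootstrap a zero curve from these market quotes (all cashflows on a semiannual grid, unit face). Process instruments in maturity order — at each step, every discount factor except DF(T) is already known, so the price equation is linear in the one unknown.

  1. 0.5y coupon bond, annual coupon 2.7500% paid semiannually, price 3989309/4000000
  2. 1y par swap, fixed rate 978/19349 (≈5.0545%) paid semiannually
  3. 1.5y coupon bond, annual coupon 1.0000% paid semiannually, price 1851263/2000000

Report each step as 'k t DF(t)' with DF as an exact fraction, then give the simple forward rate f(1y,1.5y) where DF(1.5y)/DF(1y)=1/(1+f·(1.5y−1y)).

1 1/2 4919/5000
2 1 9511/10000
3 3/2 4557/5000
f(1y,1.5y) = ((9511/10000)/(4557/5000) − 1)/(1/2) = 397/4557 ≈ 8.7119%

step 1 [0.5y] bond c/2=11/800: DF=(3989309/4000000 − 11/800·(0))/(1+11/800) = 4919/5000 ≈ 0.983800
step 2 [1y] swap r/2=489/19349: DF=(1 − 489/19349·(0.983800))/(1+489/19349) = 9511/10000 ≈ 0.951100
step 3 [1.5y] bond c/2=1/200: DF=(1851263/2000000 − 1/200·(0.983800+0.951100))/(1+1/200) = 4557/5000 ≈ 0.911400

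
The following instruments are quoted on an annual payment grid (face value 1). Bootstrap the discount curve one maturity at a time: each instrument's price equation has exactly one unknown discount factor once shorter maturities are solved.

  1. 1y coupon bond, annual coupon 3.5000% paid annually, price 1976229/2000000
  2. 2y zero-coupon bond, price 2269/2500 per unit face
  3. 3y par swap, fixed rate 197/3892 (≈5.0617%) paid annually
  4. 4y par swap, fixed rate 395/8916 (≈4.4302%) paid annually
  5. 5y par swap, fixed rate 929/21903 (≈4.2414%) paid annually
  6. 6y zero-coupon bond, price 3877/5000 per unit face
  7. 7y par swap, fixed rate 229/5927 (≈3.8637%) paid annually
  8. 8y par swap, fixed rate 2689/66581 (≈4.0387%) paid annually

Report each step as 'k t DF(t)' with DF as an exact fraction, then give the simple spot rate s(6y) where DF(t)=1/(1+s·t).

step 1 [1y] bond c/1=7/200: DF=(1976229/2000000 − 7/200·(0))/(1+7/200) = 9547/10000 ≈ 0.954700
step 2 [2y] zero: DF = P = 2269/2500 ≈ 0.907600
step 3 [3y] swap r/1=197/3892: DF=(1 − 197/3892·(0.954700+0.907600))/(1+197/3892) = 8621/10000 ≈ 0.862100
step 4 [4y] swap r/1=395/8916: DF=(1 − 395/8916·(0.954700+0.907600+0.862100))/(1+395/8916) = 421/500 ≈ 0.842000
step 5 [5y] swap r/1=929/21903: DF=(1 − 929/21903·(0.954700+0.907600+0.862100+0.842000))/(1+929/21903) = 4071/5000 ≈ 0.814200
step 6 [6y] zero: DF = P = 3877/5000 ≈ 0.775400
step 7 [7y] swap r/1=229/5927: DF=(1 − 229/5927·(0.954700+0.907600+0.862100+0.842000+0.814200+0.775400))/(1+229/5927) = 771/1000 ≈ 0.771000
step 8 [8y] swap r/1=2689/66581: DF=(1 − 2689/66581·(0.954700+0.907600+0.862100+0.842000+0.814200+0.775400+0.771000))/(1+2689/66581) = 7311/10000 ≈ 0.731100

1 1 9547/10000
2 2 2269/2500
3 3 8621/10000
4 4 421/500
5 5 4071/5000
6 6 3877/5000
7 7 771/1000
8 8 7311/10000
s(6y) = (1/(3877/5000) − 1)/(6) = 1123/23262 ≈ 4.8276%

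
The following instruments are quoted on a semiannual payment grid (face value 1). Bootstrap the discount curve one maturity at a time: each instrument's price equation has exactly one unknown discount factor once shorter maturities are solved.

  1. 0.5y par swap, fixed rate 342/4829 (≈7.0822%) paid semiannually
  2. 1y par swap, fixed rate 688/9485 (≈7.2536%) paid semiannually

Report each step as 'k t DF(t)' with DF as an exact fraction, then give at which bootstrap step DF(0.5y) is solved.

1 1/2 4829/5000
2 1 582/625
DF(0.5y) is solved at step 1

step 1 [0.5y] swap r/2=171/4829: DF=(1 − 171/4829·(0))/(1+171/4829) = 4829/5000 ≈ 0.965800
step 2 [1y] swap r/2=344/9485: DF=(1 − 344/9485·(0.965800))/(1+344/9485) = 582/625 ≈ 0.931200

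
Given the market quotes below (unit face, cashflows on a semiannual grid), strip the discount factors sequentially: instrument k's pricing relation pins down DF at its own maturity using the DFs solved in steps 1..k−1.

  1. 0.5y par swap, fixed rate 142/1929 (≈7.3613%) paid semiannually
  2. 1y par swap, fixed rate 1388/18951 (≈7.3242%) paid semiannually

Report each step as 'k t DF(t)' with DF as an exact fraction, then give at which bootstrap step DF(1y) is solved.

1 1/2 1929/2000
2 1 4653/5000
DF(1y) is solved at step 2

step 1 [0.5y] swap r/2=71/1929: DF=(1 − 71/1929·(0))/(1+71/1929) = 1929/2000 ≈ 0.964500
step 2 [1y] swap r/2=694/18951: DF=(1 − 694/18951·(0.964500))/(1+694/18951) = 4653/5000 ≈ 0.930600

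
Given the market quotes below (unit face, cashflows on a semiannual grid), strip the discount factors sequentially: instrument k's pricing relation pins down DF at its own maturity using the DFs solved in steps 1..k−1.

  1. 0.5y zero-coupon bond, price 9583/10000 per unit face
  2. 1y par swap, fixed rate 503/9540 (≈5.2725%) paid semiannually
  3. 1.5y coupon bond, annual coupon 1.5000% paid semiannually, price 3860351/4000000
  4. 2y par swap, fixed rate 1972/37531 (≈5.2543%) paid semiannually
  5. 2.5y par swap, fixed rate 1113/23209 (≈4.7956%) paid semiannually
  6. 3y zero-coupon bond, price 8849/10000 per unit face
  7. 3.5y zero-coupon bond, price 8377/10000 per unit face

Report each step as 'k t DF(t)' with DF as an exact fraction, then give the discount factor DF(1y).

step 1 [0.5y] zero: DF = P = 9583/10000 ≈ 0.958300
step 2 [1y] swap r/2=503/19080: DF=(1 − 503/19080·(0.958300))/(1+503/19080) = 9497/10000 ≈ 0.949700
step 3 [1.5y] bond c/2=3/400: DF=(3860351/4000000 − 3/400·(0.958300+0.949700))/(1+3/400) = 9437/10000 ≈ 0.943700
step 4 [2y] swap r/2=986/37531: DF=(1 − 986/37531·(0.958300+0.949700+0.943700))/(1+986/37531) = 4507/5000 ≈ 0.901400
step 5 [2.5y] swap r/2=1113/46418: DF=(1 − 1113/46418·(0.958300+0.949700+0.943700+0.901400))/(1+1113/46418) = 8887/10000 ≈ 0.888700
step 6 [3y] zero: DF = P = 8849/10000 ≈ 0.884900
step 7 [3.5y] zero: DF = P = 8377/10000 ≈ 0.837700

1 1/2 9583/10000
2 1 9497/10000
3 3/2 9437/10000
4 2 4507/5000
5 5/2 8887/10000
6 3 8849/10000
7 7/2 8377/10000
DF(1y) = 9497/10000 ≈ 0.949700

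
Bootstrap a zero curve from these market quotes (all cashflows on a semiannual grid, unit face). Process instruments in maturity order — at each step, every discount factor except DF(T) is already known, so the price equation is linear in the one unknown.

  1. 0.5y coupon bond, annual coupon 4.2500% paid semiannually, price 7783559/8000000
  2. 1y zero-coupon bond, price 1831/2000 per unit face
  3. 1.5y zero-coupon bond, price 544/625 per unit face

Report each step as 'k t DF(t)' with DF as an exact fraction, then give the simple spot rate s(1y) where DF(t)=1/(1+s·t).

step 1 [0.5y] bond c/2=17/800: DF=(7783559/8000000 − 17/800·(0))/(1+17/800) = 9527/10000 ≈ 0.952700
step 2 [1y] zero: DF = P = 1831/2000 ≈ 0.915500
step 3 [1.5y] zero: DF = P = 544/625 ≈ 0.870400

1 1/2 9527/10000
2 1 1831/2000
3 3/2 544/625
s(1y) = (1/(1831/2000) − 1)/(1) = 169/1831 ≈ 9.2299%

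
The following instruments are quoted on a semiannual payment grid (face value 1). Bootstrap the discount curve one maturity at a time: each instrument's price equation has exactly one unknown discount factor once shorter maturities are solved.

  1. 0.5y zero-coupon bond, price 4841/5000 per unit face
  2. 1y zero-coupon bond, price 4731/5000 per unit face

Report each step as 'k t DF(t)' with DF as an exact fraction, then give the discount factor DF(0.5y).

1 1/2 4841/5000
2 1 4731/5000
DF(0.5y) = 4841/5000 ≈ 0.968200

step 1 [0.5y] zero: DF = P = 4841/5000 ≈ 0.968200
step 2 [1y] zero: DF = P = 4731/5000 ≈ 0.946200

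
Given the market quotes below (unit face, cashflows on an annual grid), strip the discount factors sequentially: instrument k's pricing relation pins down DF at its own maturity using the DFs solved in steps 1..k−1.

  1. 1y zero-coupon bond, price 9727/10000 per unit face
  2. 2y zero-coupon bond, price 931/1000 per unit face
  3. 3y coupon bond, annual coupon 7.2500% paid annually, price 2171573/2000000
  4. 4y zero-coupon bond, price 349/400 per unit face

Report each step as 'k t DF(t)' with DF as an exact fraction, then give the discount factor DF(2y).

1 1 9727/10000
2 2 931/1000
3 3 8837/10000
4 4 349/400
DF(2y) = 931/1000 ≈ 0.931000

step 1 [1y] zero: DF = P = 9727/10000 ≈ 0.972700
step 2 [2y] zero: DF = P = 931/1000 ≈ 0.931000
step 3 [3y] bond c/1=29/400: DF=(2171573/2000000 − 29/400·(0.972700+0.931000))/(1+29/400) = 8837/10000 ≈ 0.883700
step 4 [4y] zero: DF = P = 349/400 ≈ 0.872500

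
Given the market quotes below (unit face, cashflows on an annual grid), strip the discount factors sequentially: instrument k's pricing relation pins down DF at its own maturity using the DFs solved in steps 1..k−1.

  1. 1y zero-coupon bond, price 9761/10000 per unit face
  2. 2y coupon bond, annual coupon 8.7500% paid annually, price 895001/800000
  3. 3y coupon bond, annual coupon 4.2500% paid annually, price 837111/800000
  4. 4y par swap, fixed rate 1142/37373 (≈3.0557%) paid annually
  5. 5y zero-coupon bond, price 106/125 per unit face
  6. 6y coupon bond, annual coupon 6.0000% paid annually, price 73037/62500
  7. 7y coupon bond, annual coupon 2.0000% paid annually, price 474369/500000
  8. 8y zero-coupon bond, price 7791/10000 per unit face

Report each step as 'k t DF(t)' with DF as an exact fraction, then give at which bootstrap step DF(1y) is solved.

1 1 9761/10000
2 2 4751/5000
3 3 2313/2500
4 4 4429/5000
5 5 106/125
6 6 8429/10000
7 7 8237/10000
8 8 7791/10000
DF(1y) is solved at step 1

step 1 [1y] zero: DF = P = 9761/10000 ≈ 0.976100
step 2 [2y] bond c/1=7/80: DF=(895001/800000 − 7/80·(0.976100))/(1+7/80) = 4751/5000 ≈ 0.950200
step 3 [3y] bond c/1=17/400: DF=(837111/800000 − 17/400·(0.976100+0.950200))/(1+17/400) = 2313/2500 ≈ 0.925200
step 4 [4y] swap r/1=1142/37373: DF=(1 − 1142/37373·(0.976100+0.950200+0.925200))/(1+1142/37373) = 4429/5000 ≈ 0.885800
step 5 [5y] zero: DF = P = 106/125 ≈ 0.848000
step 6 [6y] bond c/1=3/50: DF=(73037/62500 − 3/50·(0.976100+0.950200+0.925200+0.885800+0.848000))/(1+3/50) = 8429/10000 ≈ 0.842900
step 7 [7y] bond c/1=1/50: DF=(474369/500000 − 1/50·(0.976100+0.950200+0.925200+0.885800+0.848000+0.842900))/(1+1/50) = 8237/10000 ≈ 0.823700
step 8 [8y] zero: DF = P = 7791/10000 ≈ 0.779100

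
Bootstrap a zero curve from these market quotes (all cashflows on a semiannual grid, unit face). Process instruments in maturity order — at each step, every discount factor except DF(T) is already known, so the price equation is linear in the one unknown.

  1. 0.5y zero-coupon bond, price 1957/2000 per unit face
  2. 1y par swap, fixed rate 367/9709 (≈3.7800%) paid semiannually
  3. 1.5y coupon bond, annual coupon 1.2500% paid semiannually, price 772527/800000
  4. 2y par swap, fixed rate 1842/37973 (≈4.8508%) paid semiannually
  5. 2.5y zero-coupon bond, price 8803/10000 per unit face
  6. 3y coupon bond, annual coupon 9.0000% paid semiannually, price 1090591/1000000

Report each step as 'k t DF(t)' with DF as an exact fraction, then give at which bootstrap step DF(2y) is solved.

1 1/2 1957/2000
2 1 9633/10000
3 3/2 2369/2500
4 2 9079/10000
5 5/2 8803/10000
6 3 4211/5000
DF(2y) is solved at step 4

step 1 [0.5y] zero: DF = P = 1957/2000 ≈ 0.978500
step 2 [1y] swap r/2=367/19418: DF=(1 − 367/19418·(0.978500))/(1+367/19418) = 9633/10000 ≈ 0.963300
step 3 [1.5y] bond c/2=1/160: DF=(772527/800000 − 1/160·(0.978500+0.963300))/(1+1/160) = 2369/2500 ≈ 0.947600
step 4 [2y] swap r/2=921/37973: DF=(1 − 921/37973·(0.978500+0.963300+0.947600))/(1+921/37973) = 9079/10000 ≈ 0.907900
step 5 [2.5y] zero: DF = P = 8803/10000 ≈ 0.880300
step 6 [3y] bond c/2=9/200: DF=(1090591/1000000 − 9/200·(0.978500+0.963300+0.947600+0.907900+0.880300))/(1+9/200) = 4211/5000 ≈ 0.842200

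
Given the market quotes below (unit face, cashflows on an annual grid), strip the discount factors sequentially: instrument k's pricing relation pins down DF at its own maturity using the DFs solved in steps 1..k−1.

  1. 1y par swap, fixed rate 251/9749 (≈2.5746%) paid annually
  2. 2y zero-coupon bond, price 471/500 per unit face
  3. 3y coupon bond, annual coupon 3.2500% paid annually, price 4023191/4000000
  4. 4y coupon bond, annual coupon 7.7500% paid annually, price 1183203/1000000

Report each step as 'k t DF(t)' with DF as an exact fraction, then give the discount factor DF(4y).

1 1 9749/10000
2 2 471/500
3 3 4569/5000
4 4 1789/2000
DF(4y) = 1789/2000 ≈ 0.894500

step 1 [1y] swap r/1=251/9749: DF=(1 − 251/9749·(0))/(1+251/9749) = 9749/10000 ≈ 0.974900
step 2 [2y] zero: DF = P = 471/500 ≈ 0.942000
step 3 [3y] bond c/1=13/400: DF=(4023191/4000000 − 13/400·(0.974900+0.942000))/(1+13/400) = 4569/5000 ≈ 0.913800
step 4 [4y] bond c/1=31/400: DF=(1183203/1000000 − 31/400·(0.974900+0.942000+0.913800))/(1+31/400) = 1789/2000 ≈ 0.894500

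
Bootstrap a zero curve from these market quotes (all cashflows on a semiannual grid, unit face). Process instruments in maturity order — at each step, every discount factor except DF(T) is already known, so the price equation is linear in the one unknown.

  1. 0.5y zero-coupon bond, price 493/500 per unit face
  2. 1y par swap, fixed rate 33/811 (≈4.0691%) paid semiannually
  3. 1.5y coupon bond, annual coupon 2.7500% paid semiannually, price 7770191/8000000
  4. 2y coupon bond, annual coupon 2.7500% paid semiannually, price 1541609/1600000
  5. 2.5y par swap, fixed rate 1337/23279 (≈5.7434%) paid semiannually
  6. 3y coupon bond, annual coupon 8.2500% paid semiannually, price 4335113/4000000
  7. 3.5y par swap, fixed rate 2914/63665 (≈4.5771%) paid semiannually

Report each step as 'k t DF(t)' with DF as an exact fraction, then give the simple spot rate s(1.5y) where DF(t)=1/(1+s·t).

1 1/2 493/500
2 1 2401/2500
3 3/2 9317/10000
4 2 4557/5000
5 5/2 8663/10000
6 3 2141/2500
7 7/2 8543/10000
s(1.5y) = (1/(9317/10000) − 1)/(3/2) = 1366/27951 ≈ 4.8871%

step 1 [0.5y] zero: DF = P = 493/500 ≈ 0.986000
step 2 [1y] swap r/2=33/1622: DF=(1 − 33/1622·(0.986000))/(1+33/1622) = 2401/2500 ≈ 0.960400
step 3 [1.5y] bond c/2=11/800: DF=(7770191/8000000 − 11/800·(0.986000+0.960400))/(1+11/800) = 9317/10000 ≈ 0.931700
step 4 [2y] bond c/2=11/800: DF=(1541609/1600000 − 11/800·(0.986000+0.960400+0.931700))/(1+11/800) = 4557/5000 ≈ 0.911400
step 5 [2.5y] swap r/2=1337/46558: DF=(1 − 1337/46558·(0.986000+0.960400+0.931700+0.911400))/(1+1337/46558) = 8663/10000 ≈ 0.866300
step 6 [3y] bond c/2=33/800: DF=(4335113/4000000 − 33/800·(0.986000+0.960400+0.931700+0.911400+0.866300))/(1+33/800) = 2141/2500 ≈ 0.856400
step 7 [3.5y] swap r/2=1457/63665: DF=(1 − 1457/63665·(0.986000+0.960400+0.931700+0.911400+0.866300+0.856400))/(1+1457/63665) = 8543/10000 ≈ 0.854300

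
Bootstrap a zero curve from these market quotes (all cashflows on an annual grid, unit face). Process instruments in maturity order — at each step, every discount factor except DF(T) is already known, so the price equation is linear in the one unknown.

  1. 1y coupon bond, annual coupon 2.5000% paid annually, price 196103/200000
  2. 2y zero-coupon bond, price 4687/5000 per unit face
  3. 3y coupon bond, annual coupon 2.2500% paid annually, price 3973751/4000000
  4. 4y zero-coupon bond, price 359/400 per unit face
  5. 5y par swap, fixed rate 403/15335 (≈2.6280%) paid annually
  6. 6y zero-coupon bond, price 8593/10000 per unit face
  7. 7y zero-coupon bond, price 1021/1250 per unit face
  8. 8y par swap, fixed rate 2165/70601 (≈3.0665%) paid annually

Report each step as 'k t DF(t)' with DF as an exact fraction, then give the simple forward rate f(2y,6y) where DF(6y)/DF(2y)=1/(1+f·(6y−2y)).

step 1 [1y] bond c/1=1/40: DF=(196103/200000 − 1/40·(0))/(1+1/40) = 4783/5000 ≈ 0.956600
step 2 [2y] zero: DF = P = 4687/5000 ≈ 0.937400
step 3 [3y] bond c/1=9/400: DF=(3973751/4000000 − 9/400·(0.956600+0.937400))/(1+9/400) = 9299/10000 ≈ 0.929900
step 4 [4y] zero: DF = P = 359/400 ≈ 0.897500
step 5 [5y] swap r/1=403/15335: DF=(1 − 403/15335·(0.956600+0.937400+0.929900+0.897500))/(1+403/15335) = 8791/10000 ≈ 0.879100
step 6 [6y] zero: DF = P = 8593/10000 ≈ 0.859300
step 7 [7y] zero: DF = P = 1021/1250 ≈ 0.816800
step 8 [8y] swap r/1=2165/70601: DF=(1 − 2165/70601·(0.956600+0.937400+0.929900+0.897500+0.879100+0.859300+0.816800))/(1+2165/70601) = 1567/2000 ≈ 0.783500

1 1 4783/5000
2 2 4687/5000
3 3 9299/10000
4 4 359/400
5 5 8791/10000
6 6 8593/10000
7 7 1021/1250
8 8 1567/2000
f(2y,6y) = ((4687/5000)/(8593/10000) − 1)/(4) = 781/34372 ≈ 2.2722%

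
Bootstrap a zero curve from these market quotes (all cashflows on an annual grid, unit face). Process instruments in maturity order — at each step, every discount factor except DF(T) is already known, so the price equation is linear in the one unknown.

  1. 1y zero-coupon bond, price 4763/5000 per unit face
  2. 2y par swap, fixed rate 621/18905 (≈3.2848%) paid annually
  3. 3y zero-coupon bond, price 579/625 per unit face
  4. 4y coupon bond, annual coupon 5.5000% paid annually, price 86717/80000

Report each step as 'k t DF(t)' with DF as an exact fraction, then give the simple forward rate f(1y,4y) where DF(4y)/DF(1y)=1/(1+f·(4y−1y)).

step 1 [1y] zero: DF = P = 4763/5000 ≈ 0.952600
step 2 [2y] swap r/1=621/18905: DF=(1 − 621/18905·(0.952600))/(1+621/18905) = 9379/10000 ≈ 0.937900
step 3 [3y] zero: DF = P = 579/625 ≈ 0.926400
step 4 [4y] bond c/1=11/200: DF=(86717/80000 − 11/200·(0.952600+0.937900+0.926400))/(1+11/200) = 4403/5000 ≈ 0.880600

1 1 4763/5000
2 2 9379/10000
3 3 579/625
4 4 4403/5000
f(1y,4y) = ((4763/5000)/(4403/5000) − 1)/(3) = 120/4403 ≈ 2.7254%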